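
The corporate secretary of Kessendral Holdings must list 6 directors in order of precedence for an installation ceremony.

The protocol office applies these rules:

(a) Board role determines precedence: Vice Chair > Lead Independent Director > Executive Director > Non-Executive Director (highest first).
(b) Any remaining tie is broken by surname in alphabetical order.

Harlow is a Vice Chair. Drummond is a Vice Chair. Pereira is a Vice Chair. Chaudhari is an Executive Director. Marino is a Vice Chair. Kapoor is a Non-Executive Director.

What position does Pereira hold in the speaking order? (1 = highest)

By board role: Drummond, Harlow, Marino and Pereira (Vice Chair); then Chaudhari (Executive Director); then Kapoor (Non-Executive Director).
Among Drummond, Harlow, Marino and Pereira, alphabetically by surname: Drummond before Harlow before Marino before Pereira.
Order: Drummond, Harlow, Marino, Pereira, Chaudhari, Kapoor. So position 4.

4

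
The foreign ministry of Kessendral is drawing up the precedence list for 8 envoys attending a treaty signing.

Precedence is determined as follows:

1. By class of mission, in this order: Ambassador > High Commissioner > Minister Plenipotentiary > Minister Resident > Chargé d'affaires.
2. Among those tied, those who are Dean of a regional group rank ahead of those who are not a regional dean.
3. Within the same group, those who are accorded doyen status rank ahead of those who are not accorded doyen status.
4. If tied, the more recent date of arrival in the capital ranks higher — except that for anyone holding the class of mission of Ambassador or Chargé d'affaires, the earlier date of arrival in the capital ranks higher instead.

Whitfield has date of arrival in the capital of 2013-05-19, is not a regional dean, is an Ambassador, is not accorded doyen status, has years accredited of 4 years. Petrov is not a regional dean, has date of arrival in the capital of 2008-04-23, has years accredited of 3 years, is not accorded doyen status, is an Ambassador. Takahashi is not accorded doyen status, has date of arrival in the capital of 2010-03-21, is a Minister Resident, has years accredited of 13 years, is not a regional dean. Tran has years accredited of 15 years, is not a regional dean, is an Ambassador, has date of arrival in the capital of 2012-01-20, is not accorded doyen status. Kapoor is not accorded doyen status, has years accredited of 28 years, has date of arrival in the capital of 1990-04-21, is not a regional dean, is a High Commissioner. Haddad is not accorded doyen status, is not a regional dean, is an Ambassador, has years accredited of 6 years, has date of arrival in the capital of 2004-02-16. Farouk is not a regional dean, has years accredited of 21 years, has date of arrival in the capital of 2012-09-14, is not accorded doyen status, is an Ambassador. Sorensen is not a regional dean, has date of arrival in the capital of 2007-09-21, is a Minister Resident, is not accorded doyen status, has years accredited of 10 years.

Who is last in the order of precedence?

By class of mission: Haddad, Petrov, Tran, Farouk and Whitfield (Ambassador); then Kapoor (High Commissioner); then Takahashi and Sorensen (Minister Resident).
Haddad, Petrov, Tran, Farouk and Whitfield are each not a regional dean, so the next rule applies.
Haddad, Petrov, Tran, Farouk and Whitfield are each not accorded doyen status, so the next rule applies.
Among Haddad, Petrov, Tran, Farouk and Whitfield, by date of arrival in the capital (earlier first) (reversed rule for this group): Haddad (2004-02-16) before Petrov (2008-04-23) before Tran (2012-01-20) before Farouk (2012-09-14) before Whitfield (2013-05-19).
Takahashi and Sorensen are each not a regional dean, so the next rule applies.
Takahashi and Sorensen are each not accorded doyen status, so the next rule applies.
Among Takahashi and Sorensen, by date of arrival in the capital (later first): Takahashi (2010-03-21) before Sorensen (2007-09-21).
Order: Haddad, Petrov, Tran, Farouk, Whitfield, Kapoor, Takahashi, Sorensen.

Sorensen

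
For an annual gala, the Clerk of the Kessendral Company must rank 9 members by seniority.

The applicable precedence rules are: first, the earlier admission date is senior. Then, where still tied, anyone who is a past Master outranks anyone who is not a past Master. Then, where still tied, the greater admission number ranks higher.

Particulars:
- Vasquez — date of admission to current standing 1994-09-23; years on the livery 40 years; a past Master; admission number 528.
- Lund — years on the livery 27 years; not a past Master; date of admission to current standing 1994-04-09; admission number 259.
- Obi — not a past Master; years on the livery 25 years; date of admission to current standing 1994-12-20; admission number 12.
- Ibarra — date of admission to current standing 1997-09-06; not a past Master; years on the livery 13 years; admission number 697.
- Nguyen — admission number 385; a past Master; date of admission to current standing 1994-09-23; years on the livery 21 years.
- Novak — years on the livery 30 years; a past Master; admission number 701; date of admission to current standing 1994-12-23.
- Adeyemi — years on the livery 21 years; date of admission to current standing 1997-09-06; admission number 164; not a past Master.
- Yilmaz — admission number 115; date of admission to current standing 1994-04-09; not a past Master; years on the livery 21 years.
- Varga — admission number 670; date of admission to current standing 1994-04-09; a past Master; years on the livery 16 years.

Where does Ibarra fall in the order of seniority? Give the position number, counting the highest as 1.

8

By date of admission to current standing (earlier first): Varga, Lund and Yilmaz (each 1994-04-09); then Vasquez and Nguyen (both 1994-09-23); then Obi (1994-12-20); then Novak (1994-12-23); then Ibarra and Adeyemi (both 1997-09-06).
Among Varga, Lund and Yilmaz, a past Master before not a past Master: Varga (a past Master) before Lund and Yilmaz (not a past Master).
Among Lund and Yilmaz, by admission number (higher first): Lund (259) before Yilmaz (115).
Vasquez and Nguyen are each a past Master, so the next rule applies.
Among Vasquez and Nguyen, by admission number (higher first): Vasquez (528) before Nguyen (385).
Ibarra and Adeyemi are each not a past Master, so the next rule applies.
Among Ibarra and Adeyemi, by admission number (higher first): Ibarra (697) before Adeyemi (164).
Order: Varga, Lund, Yilmaz, Vasquez, Nguyen, Obi, Novak, Ibarra, Adeyemi. So position 8.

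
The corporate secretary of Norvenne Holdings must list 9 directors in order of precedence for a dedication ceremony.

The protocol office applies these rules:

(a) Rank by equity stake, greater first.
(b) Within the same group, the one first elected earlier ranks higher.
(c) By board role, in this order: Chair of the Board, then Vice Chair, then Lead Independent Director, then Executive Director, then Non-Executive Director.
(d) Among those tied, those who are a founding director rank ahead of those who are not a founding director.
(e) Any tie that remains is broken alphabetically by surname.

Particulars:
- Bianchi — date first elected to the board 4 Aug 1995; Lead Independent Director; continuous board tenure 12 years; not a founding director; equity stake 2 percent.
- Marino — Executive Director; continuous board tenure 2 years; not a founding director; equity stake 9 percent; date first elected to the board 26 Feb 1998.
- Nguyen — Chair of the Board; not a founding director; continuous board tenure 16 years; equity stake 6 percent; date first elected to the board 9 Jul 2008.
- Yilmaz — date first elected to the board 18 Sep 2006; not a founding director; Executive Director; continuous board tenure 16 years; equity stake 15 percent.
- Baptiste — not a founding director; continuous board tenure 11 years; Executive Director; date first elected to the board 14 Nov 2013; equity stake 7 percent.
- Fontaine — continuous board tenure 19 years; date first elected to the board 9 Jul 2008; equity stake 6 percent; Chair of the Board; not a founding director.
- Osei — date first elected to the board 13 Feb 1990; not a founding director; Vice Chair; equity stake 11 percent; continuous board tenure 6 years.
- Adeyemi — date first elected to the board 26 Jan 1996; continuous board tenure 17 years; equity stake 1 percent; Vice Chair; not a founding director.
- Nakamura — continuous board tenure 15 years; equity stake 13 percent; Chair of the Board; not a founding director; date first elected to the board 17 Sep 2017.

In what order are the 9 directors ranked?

By equity stake (higher first): Yilmaz (15 percent); then Nakamura (13 percent); then Osei (11 percent); then Marino (9 percent); then Baptiste (7 percent); then Fontaine and Nguyen (both 6 percent); then Bianchi (2 percent); then Adeyemi (1 percent).
Fontaine and Nguyen both have date first elected to the board 9 Jul 2008, so the next rule applies.
Fontaine and Nguyen are each Chair of the Board, so the next rule applies.
Fontaine and Nguyen are each not a founding director, so the next rule applies.
Among Fontaine and Nguyen, alphabetically by surname: Fontaine before Nguyen.
Full order: Yilmaz, Nakamura, Osei, Marino, Baptiste, Fontaine, Nguyen, Bianchi, Adeyemi.

Yilmaz, Nakamura, Osei, Marino, Baptiste, Fontaine, Nguyen, Bianchi, Adeyemi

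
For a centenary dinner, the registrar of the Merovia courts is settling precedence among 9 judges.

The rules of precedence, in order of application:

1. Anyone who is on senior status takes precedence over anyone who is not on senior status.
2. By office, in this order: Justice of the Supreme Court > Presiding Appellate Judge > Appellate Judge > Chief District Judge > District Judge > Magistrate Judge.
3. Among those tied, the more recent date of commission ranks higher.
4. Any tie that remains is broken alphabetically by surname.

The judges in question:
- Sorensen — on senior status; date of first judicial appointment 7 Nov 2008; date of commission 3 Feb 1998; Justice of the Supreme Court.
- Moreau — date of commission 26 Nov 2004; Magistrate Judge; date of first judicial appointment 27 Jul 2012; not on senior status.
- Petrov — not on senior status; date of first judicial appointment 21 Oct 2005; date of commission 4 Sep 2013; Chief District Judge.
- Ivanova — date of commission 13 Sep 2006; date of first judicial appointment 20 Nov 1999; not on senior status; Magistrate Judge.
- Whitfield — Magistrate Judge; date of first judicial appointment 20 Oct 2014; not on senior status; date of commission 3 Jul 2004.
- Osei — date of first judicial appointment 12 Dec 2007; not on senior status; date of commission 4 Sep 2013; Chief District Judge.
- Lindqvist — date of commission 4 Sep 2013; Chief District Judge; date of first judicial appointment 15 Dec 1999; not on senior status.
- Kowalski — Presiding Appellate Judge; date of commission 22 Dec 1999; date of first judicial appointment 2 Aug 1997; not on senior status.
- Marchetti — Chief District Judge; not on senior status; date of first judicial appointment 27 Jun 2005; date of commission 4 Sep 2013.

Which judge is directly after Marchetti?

Osei

By the first rule: Sorensen (on senior status); then Kowalski, Lindqvist, Marchetti, Osei, Petrov, Ivanova, Moreau and Whitfield (each not on senior status).
Among Kowalski, Lindqvist, Marchetti, Osei, Petrov, Ivanova, Moreau and Whitfield, by office: Kowalski (Presiding Appellate Judge) before Lindqvist, Marchetti, Osei and Petrov (Chief District Judge) before Ivanova, Moreau and Whitfield (Magistrate Judge).
Lindqvist, Marchetti, Osei and Petrov all have date of commission 4 Sep 2013, so the next rule applies.
Among Lindqvist, Marchetti, Osei and Petrov, alphabetically by surname: Lindqvist before Marchetti before Osei before Petrov.
Among Ivanova, Moreau and Whitfield, by date of commission (later first): Ivanova (13 Sep 2006) before Moreau (26 Nov 2004) before Whitfield (3 Jul 2004).
Order: Sorensen, Kowalski, Lindqvist, Marchetti, Osei, Petrov, Ivanova, Moreau, Whitfield.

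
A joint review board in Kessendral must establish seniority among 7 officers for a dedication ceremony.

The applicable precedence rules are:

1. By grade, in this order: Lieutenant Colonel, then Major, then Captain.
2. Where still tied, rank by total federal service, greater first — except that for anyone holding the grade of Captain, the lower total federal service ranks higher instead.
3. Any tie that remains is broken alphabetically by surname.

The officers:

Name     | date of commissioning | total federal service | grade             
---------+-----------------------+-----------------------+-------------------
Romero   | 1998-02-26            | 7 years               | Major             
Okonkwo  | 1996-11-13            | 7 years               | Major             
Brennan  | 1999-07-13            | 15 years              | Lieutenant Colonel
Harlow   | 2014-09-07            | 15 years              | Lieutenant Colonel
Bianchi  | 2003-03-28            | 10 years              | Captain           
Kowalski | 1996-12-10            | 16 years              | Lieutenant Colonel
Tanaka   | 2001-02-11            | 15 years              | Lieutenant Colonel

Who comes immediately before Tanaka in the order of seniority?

By grade: Kowalski, Brennan, Harlow and Tanaka (Lieutenant Colonel); then Okonkwo and Romero (Major); then Bianchi (Captain).
Among Kowalski, Brennan, Harlow and Tanaka, by total federal service (higher first): Kowalski (16 years) before Brennan, Harlow and Tanaka (15 years).
Among Brennan, Harlow and Tanaka, alphabetically by surname: Brennan before Harlow before Tanaka.
Okonkwo and Romero both have total federal service 7 years, so the next rule applies.
Among Okonkwo and Romero, alphabetically by surname: Okonkwo before Romero.
Order: Kowalski, Brennan, Harlow, Tanaka, Okonkwo, Romero, Bianchi.

Harlow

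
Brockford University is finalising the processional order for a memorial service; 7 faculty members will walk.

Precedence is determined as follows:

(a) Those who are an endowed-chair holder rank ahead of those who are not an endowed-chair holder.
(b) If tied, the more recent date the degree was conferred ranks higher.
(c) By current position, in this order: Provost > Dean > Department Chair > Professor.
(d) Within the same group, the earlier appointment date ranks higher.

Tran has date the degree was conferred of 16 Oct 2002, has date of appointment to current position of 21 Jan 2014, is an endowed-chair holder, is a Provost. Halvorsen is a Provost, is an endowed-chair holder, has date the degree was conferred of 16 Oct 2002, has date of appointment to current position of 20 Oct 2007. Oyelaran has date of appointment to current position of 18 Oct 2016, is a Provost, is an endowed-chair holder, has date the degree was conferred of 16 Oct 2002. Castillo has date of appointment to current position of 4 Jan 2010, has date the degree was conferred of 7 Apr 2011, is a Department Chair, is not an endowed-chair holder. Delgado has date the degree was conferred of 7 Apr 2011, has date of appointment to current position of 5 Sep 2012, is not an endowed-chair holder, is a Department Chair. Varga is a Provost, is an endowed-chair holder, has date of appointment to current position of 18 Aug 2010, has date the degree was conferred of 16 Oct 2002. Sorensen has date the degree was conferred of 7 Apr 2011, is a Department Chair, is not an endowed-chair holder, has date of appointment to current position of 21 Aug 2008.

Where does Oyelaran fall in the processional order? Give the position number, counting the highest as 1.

By the first rule: Halvorsen, Varga, Tran and Oyelaran (each an endowed-chair holder); then Sorensen, Castillo and Delgado (each not an endowed-chair holder).
Halvorsen, Varga, Tran and Oyelaran all have date the degree was conferred 16 Oct 2002, so the next rule applies.
Halvorsen, Varga, Tran and Oyelaran are each Provost, so the next rule applies.
Among Halvorsen, Varga, Tran and Oyelaran, by date of appointment to current position (earlier first): Halvorsen (20 Oct 2007) before Varga (18 Aug 2010) before Tran (21 Jan 2014) before Oyelaran (18 Oct 2016).
Sorensen, Castillo and Delgado all have date the degree was conferred 7 Apr 2011, so the next rule applies.
Sorensen, Castillo and Delgado are each Department Chair, so the next rule applies.
Among Sorensen, Castillo and Delgado, by date of appointment to current position (earlier first): Sorensen (21 Aug 2008) before Castillo (4 Jan 2010) before Delgado (5 Sep 2012).
Order: Halvorsen, Varga, Tran, Oyelaran, Sorensen, Castillo, Delgado. So position 4.

4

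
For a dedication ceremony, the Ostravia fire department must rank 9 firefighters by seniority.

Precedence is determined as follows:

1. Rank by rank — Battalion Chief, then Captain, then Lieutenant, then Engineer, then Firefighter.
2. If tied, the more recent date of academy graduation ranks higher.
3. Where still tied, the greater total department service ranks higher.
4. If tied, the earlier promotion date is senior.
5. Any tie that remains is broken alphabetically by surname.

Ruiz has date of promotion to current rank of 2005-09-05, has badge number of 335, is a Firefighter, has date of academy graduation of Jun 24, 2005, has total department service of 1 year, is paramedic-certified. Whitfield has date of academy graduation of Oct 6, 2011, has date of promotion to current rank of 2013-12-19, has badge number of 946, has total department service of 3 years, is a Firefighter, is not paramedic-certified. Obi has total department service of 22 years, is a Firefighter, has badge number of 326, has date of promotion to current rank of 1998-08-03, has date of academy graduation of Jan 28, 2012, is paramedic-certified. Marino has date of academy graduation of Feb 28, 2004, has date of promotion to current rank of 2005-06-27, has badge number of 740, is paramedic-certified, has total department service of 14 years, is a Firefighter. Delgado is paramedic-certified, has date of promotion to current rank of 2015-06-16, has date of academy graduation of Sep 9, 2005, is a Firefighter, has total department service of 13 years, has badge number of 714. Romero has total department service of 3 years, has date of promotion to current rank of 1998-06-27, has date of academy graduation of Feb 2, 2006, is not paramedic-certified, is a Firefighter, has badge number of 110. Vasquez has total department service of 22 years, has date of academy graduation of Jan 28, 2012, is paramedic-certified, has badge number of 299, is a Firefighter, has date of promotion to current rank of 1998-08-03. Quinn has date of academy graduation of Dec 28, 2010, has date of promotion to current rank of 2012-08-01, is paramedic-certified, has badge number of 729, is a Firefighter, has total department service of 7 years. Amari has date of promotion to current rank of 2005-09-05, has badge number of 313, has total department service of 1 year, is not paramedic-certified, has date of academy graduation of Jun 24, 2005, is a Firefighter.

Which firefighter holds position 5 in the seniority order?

By rank: Obi, Vasquez, Whitfield, Quinn, Romero, Delgado, Amari, Ruiz and Marino (Firefighter).
Among Obi, Vasquez, Whitfield, Quinn, Romero, Delgado, Amari, Ruiz and Marino, by date of academy graduation (later first): Obi and Vasquez (Jan 28, 2012) before Whitfield (Oct 6, 2011) before Quinn (Dec 28, 2010) before Romero (Feb 2, 2006) before Delgado (Sep 9, 2005) before Amari and Ruiz (Jun 24, 2005) before Marino (Feb 28, 2004).
Obi and Vasquez both have total department service 22 years, so the next rule applies.
Obi and Vasquez both have date of promotion to current rank 1998-08-03, so the next rule applies.
Among Obi and Vasquez, alphabetically by surname: Obi before Vasquez.
Amari and Ruiz both have total department service 1 year, so the next rule applies.
Amari and Ruiz both have date of promotion to current rank 2005-09-05, so the next rule applies.
Among Amari and Ruiz, alphabetically by surname: Amari before Ruiz.
Order: Obi, Vasquez, Whitfield, Quinn, Romero, Delgado, Amari, Ruiz, Marino.

Romero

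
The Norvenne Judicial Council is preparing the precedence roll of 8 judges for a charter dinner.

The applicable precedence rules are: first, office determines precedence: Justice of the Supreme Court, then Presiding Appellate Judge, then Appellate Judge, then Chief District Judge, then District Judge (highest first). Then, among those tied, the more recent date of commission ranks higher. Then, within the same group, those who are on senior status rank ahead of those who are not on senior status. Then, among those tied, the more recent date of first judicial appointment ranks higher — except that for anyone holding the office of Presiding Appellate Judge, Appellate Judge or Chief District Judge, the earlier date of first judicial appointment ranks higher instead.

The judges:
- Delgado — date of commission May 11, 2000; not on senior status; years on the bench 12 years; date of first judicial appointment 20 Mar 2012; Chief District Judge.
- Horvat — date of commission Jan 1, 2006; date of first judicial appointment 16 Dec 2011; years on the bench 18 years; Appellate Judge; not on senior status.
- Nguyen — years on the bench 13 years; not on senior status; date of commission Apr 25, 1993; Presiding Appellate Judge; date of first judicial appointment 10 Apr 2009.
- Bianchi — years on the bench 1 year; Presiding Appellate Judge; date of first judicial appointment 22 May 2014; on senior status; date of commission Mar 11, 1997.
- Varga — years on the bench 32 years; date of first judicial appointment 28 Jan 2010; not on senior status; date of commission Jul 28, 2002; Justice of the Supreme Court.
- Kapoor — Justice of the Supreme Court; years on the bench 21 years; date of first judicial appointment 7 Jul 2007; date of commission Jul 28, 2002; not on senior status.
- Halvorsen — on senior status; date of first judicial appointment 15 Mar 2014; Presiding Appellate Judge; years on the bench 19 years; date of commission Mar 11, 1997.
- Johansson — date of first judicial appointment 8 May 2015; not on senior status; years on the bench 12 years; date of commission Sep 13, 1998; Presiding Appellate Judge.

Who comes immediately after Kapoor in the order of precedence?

Johansson

By office: Varga and Kapoor (Justice of the Supreme Court); then Johansson, Halvorsen, Bianchi and Nguyen (Presiding Appellate Judge); then Horvat (Appellate Judge); then Delgado (Chief District Judge).
Varga and Kapoor both have date of commission Jul 28, 2002, so the next rule applies.
Varga and Kapoor are each not on senior status, so the next rule applies.
Among Varga and Kapoor, by date of first judicial appointment (later first): Varga (28 Jan 2010) before Kapoor (7 Jul 2007).
Among Johansson, Halvorsen, Bianchi and Nguyen, by date of commission (later first): Johansson (Sep 13, 1998) before Halvorsen and Bianchi (Mar 11, 1997) before Nguyen (Apr 25, 1993).
Halvorsen and Bianchi are each on senior status, so the next rule applies.
Among Halvorsen and Bianchi, by date of first judicial appointment (earlier first) (reversed rule for this group): Halvorsen (15 Mar 2014) before Bianchi (22 May 2014).
Order: Varga, Kapoor, Johansson, Halvorsen, Bianchi, Nguyen, Horvat, Delgado.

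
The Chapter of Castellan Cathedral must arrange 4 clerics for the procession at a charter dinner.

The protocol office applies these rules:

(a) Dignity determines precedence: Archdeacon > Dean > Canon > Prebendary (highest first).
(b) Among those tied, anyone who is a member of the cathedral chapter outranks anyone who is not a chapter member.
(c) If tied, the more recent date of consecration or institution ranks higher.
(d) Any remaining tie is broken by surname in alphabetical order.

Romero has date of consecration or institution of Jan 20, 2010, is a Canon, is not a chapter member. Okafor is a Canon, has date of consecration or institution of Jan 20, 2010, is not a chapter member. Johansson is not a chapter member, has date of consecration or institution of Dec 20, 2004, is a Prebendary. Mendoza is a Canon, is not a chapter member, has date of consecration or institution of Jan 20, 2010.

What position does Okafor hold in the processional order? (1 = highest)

By dignity: Mendoza, Okafor and Romero (Canon); then Johansson (Prebendary).
Mendoza, Okafor and Romero are each not a chapter member, so the next rule applies.
Mendoza, Okafor and Romero all have date of consecration or institution Jan 20, 2010, so the next rule applies.
Among Mendoza, Okafor and Romero, alphabetically by surname: Mendoza before Okafor before Romero.
Order: Mendoza, Okafor, Romero, Johansson. So position 2.

2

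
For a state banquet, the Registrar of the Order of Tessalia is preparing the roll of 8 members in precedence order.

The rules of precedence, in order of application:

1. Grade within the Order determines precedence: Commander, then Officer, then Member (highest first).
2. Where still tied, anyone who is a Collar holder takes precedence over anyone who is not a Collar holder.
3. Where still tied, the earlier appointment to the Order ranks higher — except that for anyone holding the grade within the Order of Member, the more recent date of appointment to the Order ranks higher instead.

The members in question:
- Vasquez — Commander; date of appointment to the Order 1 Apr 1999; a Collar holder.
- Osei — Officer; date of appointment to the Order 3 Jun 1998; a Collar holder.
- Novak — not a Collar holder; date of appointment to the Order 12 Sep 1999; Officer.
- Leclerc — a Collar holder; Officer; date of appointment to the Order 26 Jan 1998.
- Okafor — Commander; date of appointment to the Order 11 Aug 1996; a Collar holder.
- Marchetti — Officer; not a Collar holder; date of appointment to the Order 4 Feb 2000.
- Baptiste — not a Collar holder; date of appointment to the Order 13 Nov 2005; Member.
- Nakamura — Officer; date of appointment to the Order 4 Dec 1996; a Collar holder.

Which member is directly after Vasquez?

Nakamura

By grade within the Order: Okafor and Vasquez (Commander); then Nakamura, Leclerc, Osei, Novak and Marchetti (Officer); then Baptiste (Member).
Okafor and Vasquez are each a Collar holder, so the next rule applies.
Among Okafor and Vasquez, by date of appointment to the Order (earlier first): Okafor (11 Aug 1996) before Vasquez (1 Apr 1999).
Among Nakamura, Leclerc, Osei, Novak and Marchetti, a Collar holder before not a Collar holder: Nakamura, Leclerc and Osei (a Collar holder) before Novak and Marchetti (not a Collar holder).
Among Nakamura, Leclerc and Osei, by date of appointment to the Order (earlier first): Nakamura (4 Dec 1996) before Leclerc (26 Jan 1998) before Osei (3 Jun 1998).
Among Novak and Marchetti, by date of appointment to the Order (earlier first): Novak (12 Sep 1999) before Marchetti (4 Feb 2000).
Order: Okafor, Vasquez, Nakamura, Leclerc, Osei, Novak, Marchetti, Baptiste.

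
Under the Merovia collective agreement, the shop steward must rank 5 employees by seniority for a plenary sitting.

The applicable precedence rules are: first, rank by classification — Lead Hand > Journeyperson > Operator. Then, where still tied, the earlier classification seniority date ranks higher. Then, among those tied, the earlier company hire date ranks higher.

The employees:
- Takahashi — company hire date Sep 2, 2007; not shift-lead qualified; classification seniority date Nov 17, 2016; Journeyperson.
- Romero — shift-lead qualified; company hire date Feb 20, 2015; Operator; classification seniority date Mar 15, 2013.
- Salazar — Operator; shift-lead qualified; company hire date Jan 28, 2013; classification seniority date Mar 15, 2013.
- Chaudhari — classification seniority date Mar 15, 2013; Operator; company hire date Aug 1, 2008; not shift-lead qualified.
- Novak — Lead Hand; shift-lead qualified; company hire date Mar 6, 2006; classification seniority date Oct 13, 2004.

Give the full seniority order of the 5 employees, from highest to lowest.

By classification: Novak (Lead Hand); then Takahashi (Journeyperson); then Chaudhari, Salazar and Romero (Operator).
Chaudhari, Salazar and Romero all have classification seniority date Mar 15, 2013, so the next rule applies.
Among Chaudhari, Salazar and Romero, by company hire date (earlier first): Chaudhari (Aug 1, 2008) before Salazar (Jan 28, 2013) before Romero (Feb 20, 2015).
Full order: Novak, Takahashi, Chaudhari, Salazar, Romero.

Novak, Takahashi, Chaudhari, Salazar, Romero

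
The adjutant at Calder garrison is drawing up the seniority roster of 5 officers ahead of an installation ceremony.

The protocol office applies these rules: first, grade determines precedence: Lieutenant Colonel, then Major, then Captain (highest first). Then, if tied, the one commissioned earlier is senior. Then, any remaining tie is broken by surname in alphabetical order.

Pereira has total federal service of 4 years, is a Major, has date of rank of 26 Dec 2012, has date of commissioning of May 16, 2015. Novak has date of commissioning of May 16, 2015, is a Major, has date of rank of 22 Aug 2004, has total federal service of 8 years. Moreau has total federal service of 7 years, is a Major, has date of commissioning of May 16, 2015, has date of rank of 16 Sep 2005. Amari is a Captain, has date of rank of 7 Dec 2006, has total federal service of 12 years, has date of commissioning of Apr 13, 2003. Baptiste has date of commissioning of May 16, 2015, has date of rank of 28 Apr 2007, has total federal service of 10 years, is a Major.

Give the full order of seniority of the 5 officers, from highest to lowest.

By grade: Baptiste, Moreau, Novak and Pereira (Major); then Amari (Captain).
Baptiste, Moreau, Novak and Pereira all have date of commissioning May 16, 2015, so the next rule applies.
Among Baptiste, Moreau, Novak and Pereira, alphabetically by surname: Baptiste before Moreau before Novak before Pereira.
Full order: Baptiste, Moreau, Novak, Pereira, Amari.

Baptiste, Moreau, Novak, Pereira, Amari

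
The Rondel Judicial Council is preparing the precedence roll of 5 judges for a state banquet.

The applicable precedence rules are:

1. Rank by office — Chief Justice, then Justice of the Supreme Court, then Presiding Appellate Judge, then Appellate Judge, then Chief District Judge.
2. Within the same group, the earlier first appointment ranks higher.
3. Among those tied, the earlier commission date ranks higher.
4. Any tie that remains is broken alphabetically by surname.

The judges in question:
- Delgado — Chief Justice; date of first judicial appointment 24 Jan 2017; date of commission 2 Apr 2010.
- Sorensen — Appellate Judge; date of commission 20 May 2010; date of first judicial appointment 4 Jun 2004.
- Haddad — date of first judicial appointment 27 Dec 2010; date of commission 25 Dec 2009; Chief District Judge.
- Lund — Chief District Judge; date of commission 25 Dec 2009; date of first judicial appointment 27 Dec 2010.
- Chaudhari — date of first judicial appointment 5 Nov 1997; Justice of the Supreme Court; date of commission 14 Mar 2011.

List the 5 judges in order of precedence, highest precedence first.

Delgado, Chaudhari, Sorensen, Haddad, Lund

By office: Delgado (Chief Justice); then Chaudhari (Justice of the Supreme Court); then Sorensen (Appellate Judge); then Haddad and Lund (Chief District Judge).
Haddad and Lund both have date of first judicial appointment 27 Dec 2010, so the next rule applies.
Haddad and Lund both have date of commission 25 Dec 2009, so the next rule applies.
Among Haddad and Lund, alphabetically by surname: Haddad before Lund.
Full order: Delgado, Chaudhari, Sorensen, Haddad, Lund.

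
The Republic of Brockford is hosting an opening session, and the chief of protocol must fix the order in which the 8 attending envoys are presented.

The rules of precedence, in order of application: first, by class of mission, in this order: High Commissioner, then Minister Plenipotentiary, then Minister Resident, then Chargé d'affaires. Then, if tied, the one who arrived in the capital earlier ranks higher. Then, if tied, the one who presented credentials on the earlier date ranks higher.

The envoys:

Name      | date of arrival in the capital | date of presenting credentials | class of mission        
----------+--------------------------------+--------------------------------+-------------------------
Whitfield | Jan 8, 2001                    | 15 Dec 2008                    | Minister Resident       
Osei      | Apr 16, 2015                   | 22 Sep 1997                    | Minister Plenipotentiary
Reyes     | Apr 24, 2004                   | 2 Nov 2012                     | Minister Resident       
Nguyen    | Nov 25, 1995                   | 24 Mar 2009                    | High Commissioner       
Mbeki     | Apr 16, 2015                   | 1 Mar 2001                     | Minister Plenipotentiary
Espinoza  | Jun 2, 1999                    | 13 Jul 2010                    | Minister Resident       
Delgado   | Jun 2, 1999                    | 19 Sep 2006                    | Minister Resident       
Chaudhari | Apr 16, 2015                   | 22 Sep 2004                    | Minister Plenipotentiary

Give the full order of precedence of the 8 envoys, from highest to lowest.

Nguyen, Osei, Mbeki, Chaudhari, Delgado, Espinoza, Whitfield, Reyes

By class of mission: Nguyen (High Commissioner); then Osei, Mbeki and Chaudhari (Minister Plenipotentiary); then Delgado, Espinoza, Whitfield and Reyes (Minister Resident).
Osei, Mbeki and Chaudhari all have date of arrival in the capital Apr 16, 2015, so the next rule applies.
Among Osei, Mbeki and Chaudhari, by date of presenting credentials (earlier first): Osei (22 Sep 1997) before Mbeki (1 Mar 2001) before Chaudhari (22 Sep 2004).
Among Delgado, Espinoza, Whitfield and Reyes, by date of arrival in the capital (earlier first): Delgado and Espinoza (Jun 2, 1999) before Whitfield (Jan 8, 2001) before Reyes (Apr 24, 2004).
Among Delgado and Espinoza, by date of presenting credentials (earlier first): Delgado (19 Sep 2006) before Espinoza (13 Jul 2010).
Full order: Nguyen, Osei, Mbeki, Chaudhari, Delgado, Espinoza, Whitfield, Reyes.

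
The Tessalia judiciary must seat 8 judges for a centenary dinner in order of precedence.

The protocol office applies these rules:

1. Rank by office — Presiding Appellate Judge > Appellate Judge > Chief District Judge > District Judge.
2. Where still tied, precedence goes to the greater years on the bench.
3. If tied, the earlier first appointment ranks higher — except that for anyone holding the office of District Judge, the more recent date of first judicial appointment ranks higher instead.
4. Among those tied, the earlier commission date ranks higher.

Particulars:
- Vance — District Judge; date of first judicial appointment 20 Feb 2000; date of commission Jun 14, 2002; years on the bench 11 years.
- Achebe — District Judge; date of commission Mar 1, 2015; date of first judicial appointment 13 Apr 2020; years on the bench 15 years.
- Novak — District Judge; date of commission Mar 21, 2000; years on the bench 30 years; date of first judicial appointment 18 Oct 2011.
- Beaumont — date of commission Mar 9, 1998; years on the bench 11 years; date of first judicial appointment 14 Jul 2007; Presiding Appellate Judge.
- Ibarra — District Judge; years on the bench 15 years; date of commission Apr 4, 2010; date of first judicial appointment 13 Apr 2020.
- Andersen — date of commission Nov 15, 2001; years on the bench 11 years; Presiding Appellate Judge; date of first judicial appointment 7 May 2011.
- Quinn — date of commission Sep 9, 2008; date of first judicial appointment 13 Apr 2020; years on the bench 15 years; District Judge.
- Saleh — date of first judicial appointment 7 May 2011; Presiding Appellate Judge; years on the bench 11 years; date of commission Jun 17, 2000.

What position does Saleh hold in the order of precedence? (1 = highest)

By office: Beaumont, Saleh and Andersen (Presiding Appellate Judge); then Novak, Quinn, Ibarra, Achebe and Vance (District Judge).
Beaumont, Saleh and Andersen all have years on the bench 11 years, so the next rule applies.
Among Beaumont, Saleh and Andersen, by date of first judicial appointment (earlier first): Beaumont (14 Jul 2007) before Saleh and Andersen (7 May 2011).
Among Saleh and Andersen, by date of commission (earlier first): Saleh (Jun 17, 2000) before Andersen (Nov 15, 2001).
Among Novak, Quinn, Ibarra, Achebe and Vance, by years on the bench (higher first): Novak (30 years) before Quinn, Ibarra and Achebe (15 years) before Vance (11 years).
Quinn, Ibarra and Achebe all have date of first judicial appointment 13 Apr 2020, so the next rule applies.
Among Quinn, Ibarra and Achebe, by date of commission (earlier first): Quinn (Sep 9, 2008) before Ibarra (Apr 4, 2010) before Achebe (Mar 1, 2015).
Order: Beaumont, Saleh, Andersen, Novak, Quinn, Ibarra, Achebe, Vance. So position 2.

2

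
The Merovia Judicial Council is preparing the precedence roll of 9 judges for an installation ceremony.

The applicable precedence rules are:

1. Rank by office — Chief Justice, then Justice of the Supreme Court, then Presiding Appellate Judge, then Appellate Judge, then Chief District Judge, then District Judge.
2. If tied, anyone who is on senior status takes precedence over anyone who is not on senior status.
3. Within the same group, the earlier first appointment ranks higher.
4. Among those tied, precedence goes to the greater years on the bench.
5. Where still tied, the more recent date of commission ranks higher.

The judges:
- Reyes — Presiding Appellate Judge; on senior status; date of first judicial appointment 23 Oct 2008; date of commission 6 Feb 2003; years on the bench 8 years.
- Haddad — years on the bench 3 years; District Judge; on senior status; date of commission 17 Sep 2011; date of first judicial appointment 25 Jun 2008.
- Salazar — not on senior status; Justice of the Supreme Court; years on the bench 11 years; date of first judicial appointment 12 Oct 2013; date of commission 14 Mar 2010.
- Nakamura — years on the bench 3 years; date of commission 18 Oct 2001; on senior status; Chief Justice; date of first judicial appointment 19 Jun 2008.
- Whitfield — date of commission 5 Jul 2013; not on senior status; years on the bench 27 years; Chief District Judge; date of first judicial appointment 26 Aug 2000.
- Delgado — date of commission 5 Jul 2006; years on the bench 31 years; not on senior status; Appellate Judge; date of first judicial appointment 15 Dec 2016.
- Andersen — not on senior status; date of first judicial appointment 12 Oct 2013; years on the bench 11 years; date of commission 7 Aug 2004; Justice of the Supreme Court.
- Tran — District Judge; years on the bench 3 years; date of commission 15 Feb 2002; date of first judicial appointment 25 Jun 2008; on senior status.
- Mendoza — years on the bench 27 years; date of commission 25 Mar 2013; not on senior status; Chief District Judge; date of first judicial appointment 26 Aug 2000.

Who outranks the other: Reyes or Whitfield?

By office: Nakamura (Chief Justice); then Salazar and Andersen (Justice of the Supreme Court); then Reyes (Presiding Appellate Judge); then Delgado (Appellate Judge); then Whitfield and Mendoza (Chief District Judge); then Haddad and Tran (District Judge).
Salazar and Andersen are each not on senior status, so the next rule applies.
Salazar and Andersen both have date of first judicial appointment 12 Oct 2013, so the next rule applies.
Salazar and Andersen both have years on the bench 11 years, so the next rule applies.
Among Salazar and Andersen, by date of commission (later first): Salazar (14 Mar 2010) before Andersen (7 Aug 2004).
Whitfield and Mendoza are each not on senior status, so the next rule applies.
Whitfield and Mendoza both have date of first judicial appointment 26 Aug 2000, so the next rule applies.
Whitfield and Mendoza both have years on the bench 27 years, so the next rule applies.
Among Whitfield and Mendoza, by date of commission (later first): Whitfield (5 Jul 2013) before Mendoza (25 Mar 2013).
Haddad and Tran are each on senior status, so the next rule applies.
Haddad and Tran both have date of first judicial appointment 25 Jun 2008, so the next rule applies.
Haddad and Tran both have years on the bench 3 years, so the next rule applies.
Among Haddad and Tran, by date of commission (later first): Haddad (17 Sep 2011) before Tran (15 Feb 2002).
So Reyes takes precedence.

Reyes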